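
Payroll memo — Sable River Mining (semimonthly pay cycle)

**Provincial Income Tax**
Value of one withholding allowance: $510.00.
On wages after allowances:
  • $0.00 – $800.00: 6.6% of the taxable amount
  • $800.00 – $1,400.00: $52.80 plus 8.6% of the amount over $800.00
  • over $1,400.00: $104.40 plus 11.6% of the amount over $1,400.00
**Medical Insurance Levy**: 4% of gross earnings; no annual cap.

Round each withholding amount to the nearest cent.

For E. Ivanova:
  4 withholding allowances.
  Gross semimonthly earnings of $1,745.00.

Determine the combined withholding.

$69.80

Provincial Income Tax: taxable = $1,745.00 − 4×$510.00 = $-295.00
  Taxable ≤ 0 → $0.00
Medical Insurance Levy: 4% × $1,745.00 = $69.80
Total: $0.00 + $69.80 = $69.80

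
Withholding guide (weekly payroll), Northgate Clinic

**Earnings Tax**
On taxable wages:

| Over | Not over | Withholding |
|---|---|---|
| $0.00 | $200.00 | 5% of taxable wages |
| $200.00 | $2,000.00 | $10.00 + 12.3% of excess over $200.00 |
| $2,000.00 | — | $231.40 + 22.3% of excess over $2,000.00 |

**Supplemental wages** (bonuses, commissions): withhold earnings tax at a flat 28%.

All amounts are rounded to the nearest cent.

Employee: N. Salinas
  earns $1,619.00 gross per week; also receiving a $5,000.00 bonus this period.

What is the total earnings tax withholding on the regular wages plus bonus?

$1,584.54

Earnings Tax: taxable = $1,619.00
  $10.00 + 12.3% × ($1,619.00 − $200.00) = $10.00 + 12.3% × $1,419.00 = $184.54
Supplemental (28% flat on bonus): 28% × $5,000.00 = $1,400.00
Total earnings tax: $184.54 + $1,400.00 = $1,584.54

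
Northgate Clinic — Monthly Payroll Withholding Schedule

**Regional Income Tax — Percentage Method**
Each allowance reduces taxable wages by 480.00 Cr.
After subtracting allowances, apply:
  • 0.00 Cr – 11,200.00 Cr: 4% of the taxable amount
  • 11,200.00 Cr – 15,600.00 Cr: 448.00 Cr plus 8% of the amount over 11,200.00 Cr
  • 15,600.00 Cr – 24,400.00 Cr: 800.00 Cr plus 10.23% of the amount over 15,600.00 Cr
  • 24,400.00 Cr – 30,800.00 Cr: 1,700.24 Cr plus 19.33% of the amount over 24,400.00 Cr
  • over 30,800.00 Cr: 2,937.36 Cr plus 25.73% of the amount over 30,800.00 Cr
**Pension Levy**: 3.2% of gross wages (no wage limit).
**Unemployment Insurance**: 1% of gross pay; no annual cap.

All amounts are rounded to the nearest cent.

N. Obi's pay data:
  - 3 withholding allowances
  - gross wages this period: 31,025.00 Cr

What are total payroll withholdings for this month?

Regional Income Tax: taxable = 31,025.00 Cr − 3×480.00 Cr = 29,585.00 Cr
  1,700.24 Cr + 19.33% × (29,585.00 Cr − 24,400.00 Cr) = 1,700.24 Cr + 19.33% × 5,185.00 Cr = 2,702.50 Cr
Pension Levy: 3.2% × 31,025.00 Cr = 992.80 Cr
Unemployment Insurance: 1% × 31,025.00 Cr = 310.25 Cr
Total: 2,702.50 Cr + 992.80 Cr + 310.25 Cr = 4,005.55 Cr

4,005.55 Cr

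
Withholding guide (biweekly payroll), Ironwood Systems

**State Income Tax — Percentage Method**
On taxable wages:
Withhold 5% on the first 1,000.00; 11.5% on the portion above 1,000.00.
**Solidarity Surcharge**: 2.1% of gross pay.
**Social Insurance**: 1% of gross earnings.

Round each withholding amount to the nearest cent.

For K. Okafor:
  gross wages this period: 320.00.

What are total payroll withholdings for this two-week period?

State Income Tax: taxable = 320.00
  5% × 320.00 = 16.00
Solidarity Surcharge: 2.1% × 320.00 = 6.72
Social Insurance: 1% × 320.00 = 3.20
Total: 16.00 + 6.72 + 3.20 = 25.92

25.92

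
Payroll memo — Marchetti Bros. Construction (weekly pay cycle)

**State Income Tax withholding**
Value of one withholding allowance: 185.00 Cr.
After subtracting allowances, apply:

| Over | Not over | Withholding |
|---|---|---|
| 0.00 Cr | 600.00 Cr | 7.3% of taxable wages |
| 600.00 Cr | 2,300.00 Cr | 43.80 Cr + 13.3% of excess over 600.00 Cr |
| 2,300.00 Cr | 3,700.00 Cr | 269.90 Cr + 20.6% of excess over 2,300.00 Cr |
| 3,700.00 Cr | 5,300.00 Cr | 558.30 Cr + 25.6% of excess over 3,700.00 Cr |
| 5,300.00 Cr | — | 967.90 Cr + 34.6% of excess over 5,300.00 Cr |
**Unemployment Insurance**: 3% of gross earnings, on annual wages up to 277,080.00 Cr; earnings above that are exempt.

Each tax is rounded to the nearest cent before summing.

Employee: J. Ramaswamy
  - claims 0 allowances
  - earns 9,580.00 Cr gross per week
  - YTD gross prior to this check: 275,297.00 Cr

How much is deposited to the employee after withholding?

State Income Tax: taxable = 9,580.00 Cr
  967.90 Cr + 34.6% × (9,580.00 Cr − 5,300.00 Cr) = 967.90 Cr + 34.6% × 4,280.00 Cr = 2,448.78 Cr
Unemployment Insurance: cap 277,080.00 Cr − YTD 275,297.00 Cr = 1,783.00 Cr subject; 3% × 1,783.00 Cr = 53.49 Cr
Total withheld: 2,448.78 Cr + 53.49 Cr = 2,502.27 Cr
Net pay: 9,580.00 Cr − 2,502.27 Cr = 7,077.73 Cr

7,077.73 Cr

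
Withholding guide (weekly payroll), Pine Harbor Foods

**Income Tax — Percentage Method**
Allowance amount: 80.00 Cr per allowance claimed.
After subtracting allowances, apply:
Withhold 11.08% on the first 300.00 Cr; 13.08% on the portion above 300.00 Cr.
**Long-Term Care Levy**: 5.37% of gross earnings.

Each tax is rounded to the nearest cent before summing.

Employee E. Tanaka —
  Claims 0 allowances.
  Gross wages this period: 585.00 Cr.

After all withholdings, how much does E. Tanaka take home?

483.07 Cr

Income Tax: taxable = 585.00 Cr
  33.24 Cr + 13.08% × (585.00 Cr − 300.00 Cr) = 33.24 Cr + 13.08% × 285.00 Cr = 70.52 Cr
Long-Term Care Levy: 5.37% × 585.00 Cr = 31.41 Cr
Total withheld: 70.52 Cr + 31.41 Cr = 101.93 Cr
Net pay: 585.00 Cr − 101.93 Cr = 483.07 Cr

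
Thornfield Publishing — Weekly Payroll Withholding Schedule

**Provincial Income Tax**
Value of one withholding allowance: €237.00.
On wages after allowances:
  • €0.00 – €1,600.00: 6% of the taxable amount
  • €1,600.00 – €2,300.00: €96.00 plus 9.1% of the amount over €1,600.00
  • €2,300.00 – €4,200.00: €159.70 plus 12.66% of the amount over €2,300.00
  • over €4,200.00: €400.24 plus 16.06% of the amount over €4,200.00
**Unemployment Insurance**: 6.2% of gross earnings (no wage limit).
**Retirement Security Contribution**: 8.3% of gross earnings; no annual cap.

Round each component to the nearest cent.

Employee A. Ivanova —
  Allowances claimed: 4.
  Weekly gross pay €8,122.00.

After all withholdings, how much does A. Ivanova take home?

Provincial Income Tax: taxable = €8,122.00 − 4×€237.00 = €7,174.00
  €400.24 + 16.06% × (€7,174.00 − €4,200.00) = €400.24 + 16.06% × €2,974.00 = €877.86
Unemployment Insurance: 6.2% × €8,122.00 = €503.56
Retirement Security Contribution: 8.3% × €8,122.00 = €674.13
Total withheld: €877.86 + €503.56 + €674.13 = €2,055.55
Net pay: €8,122.00 − €2,055.55 = €6,066.45

€6,066.45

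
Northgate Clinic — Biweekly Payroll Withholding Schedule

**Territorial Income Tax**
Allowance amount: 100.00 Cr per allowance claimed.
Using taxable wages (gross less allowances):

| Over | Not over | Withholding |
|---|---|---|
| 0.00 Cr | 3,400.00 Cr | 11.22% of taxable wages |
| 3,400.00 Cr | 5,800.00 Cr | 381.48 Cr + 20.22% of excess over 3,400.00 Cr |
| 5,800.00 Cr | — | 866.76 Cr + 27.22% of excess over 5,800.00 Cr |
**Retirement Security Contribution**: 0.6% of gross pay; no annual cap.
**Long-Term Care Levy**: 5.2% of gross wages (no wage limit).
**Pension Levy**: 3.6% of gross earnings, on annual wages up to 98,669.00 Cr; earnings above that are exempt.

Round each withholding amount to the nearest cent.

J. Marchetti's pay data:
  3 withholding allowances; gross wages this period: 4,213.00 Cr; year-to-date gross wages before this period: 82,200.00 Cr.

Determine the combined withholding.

881.24 Cr

Territorial Income Tax: taxable = 4,213.00 Cr − 3×100.00 Cr = 3,913.00 Cr
  381.48 Cr + 20.22% × (3,913.00 Cr − 3,400.00 Cr) = 381.48 Cr + 20.22% × 513.00 Cr = 485.21 Cr
Retirement Security Contribution: 0.6% × 4,213.00 Cr = 25.28 Cr
Long-Term Care Levy: 5.2% × 4,213.00 Cr = 219.08 Cr
Pension Levy: 3.6% × 4,213.00 Cr = 151.67 Cr
Total: 485.21 Cr + 25.28 Cr + 219.08 Cr + 151.67 Cr = 881.24 Cr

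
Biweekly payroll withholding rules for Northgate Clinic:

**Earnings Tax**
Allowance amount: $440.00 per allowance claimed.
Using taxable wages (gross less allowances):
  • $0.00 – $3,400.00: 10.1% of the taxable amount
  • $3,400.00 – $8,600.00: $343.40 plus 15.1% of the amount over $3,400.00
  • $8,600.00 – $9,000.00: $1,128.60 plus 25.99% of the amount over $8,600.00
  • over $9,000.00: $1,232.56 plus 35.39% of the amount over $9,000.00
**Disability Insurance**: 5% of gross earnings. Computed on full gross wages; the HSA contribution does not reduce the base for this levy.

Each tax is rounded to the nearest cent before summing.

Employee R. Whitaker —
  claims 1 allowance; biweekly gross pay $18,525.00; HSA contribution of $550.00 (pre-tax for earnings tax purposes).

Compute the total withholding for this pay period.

Earnings Tax: taxable = $18,525.00 − $550.00 − 1×$440.00 = $17,535.00
  $1,232.56 + 35.39% × ($17,535.00 − $9,000.00) = $1,232.56 + 35.39% × $8,535.00 = $4,253.10
Disability Insurance: 5% × $18,525.00 = $926.25
Total: $4,253.10 + $926.25 = $5,179.35

$5,179.35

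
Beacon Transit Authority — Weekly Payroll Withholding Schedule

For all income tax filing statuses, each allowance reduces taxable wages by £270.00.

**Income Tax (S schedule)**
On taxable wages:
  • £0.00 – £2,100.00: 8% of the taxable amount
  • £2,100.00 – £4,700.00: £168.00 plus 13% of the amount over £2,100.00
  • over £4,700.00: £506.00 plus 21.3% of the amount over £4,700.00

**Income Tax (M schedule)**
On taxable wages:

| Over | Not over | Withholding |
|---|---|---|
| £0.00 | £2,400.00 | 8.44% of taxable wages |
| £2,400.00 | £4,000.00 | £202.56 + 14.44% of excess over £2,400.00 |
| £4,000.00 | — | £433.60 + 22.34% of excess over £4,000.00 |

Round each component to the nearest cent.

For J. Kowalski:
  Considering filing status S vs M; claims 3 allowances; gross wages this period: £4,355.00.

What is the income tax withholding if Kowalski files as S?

Income Tax (S): taxable = £4,355.00 − 3×£270.00 = £3,545.00
  £168.00 + 13% × (£3,545.00 − £2,100.00) = £168.00 + 13% × £1,445.00 = £355.85

£355.85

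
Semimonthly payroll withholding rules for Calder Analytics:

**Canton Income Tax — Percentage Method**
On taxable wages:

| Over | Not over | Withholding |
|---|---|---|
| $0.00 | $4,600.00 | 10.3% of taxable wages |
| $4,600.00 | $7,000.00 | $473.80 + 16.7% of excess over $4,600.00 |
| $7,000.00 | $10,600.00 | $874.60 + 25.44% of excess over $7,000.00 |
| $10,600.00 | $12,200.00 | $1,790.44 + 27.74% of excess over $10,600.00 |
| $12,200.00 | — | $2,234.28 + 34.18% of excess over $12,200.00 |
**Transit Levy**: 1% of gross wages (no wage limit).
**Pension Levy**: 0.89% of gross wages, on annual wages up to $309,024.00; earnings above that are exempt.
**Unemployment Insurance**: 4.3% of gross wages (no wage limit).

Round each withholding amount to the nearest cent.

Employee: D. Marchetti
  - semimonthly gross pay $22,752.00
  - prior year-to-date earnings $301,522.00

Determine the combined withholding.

$7,113.58

Canton Income Tax: taxable = $22,752.00
  $2,234.28 + 34.18% × ($22,752.00 − $12,200.00) = $2,234.28 + 34.18% × $10,552.00 = $5,840.95
Transit Levy: 1% × $22,752.00 = $227.52
Pension Levy: cap $309,024.00 − YTD $301,522.00 = $7,502.00 subject; 0.89% × $7,502.00 = $66.77
Unemployment Insurance: 4.3% × $22,752.00 = $978.34
Total: $5,840.95 + $227.52 + $66.77 + $978.34 = $7,113.58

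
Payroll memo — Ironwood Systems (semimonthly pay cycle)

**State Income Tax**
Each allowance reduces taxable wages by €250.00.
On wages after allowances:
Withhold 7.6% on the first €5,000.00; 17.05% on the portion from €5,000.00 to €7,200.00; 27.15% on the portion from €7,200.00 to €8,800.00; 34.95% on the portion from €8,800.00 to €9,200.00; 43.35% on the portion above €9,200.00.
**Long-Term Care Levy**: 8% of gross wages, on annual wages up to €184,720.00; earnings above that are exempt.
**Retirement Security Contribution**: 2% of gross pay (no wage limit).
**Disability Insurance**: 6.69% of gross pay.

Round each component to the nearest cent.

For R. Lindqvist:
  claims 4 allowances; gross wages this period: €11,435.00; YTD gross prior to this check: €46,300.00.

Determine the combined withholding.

€3,773.17

State Income Tax: taxable = €11,435.00 − 4×€250.00 = €10,435.00
  €1,329.30 + 43.35% × (€10,435.00 − €9,200.00) = €1,329.30 + 43.35% × €1,235.00 = €1,864.67
Long-Term Care Levy: 8% × €11,435.00 = €914.80
Retirement Security Contribution: 2% × €11,435.00 = €228.70
Disability Insurance: 6.69% × €11,435.00 = €765.00
Total: €1,864.67 + €914.80 + €228.70 + €765.00 = €3,773.17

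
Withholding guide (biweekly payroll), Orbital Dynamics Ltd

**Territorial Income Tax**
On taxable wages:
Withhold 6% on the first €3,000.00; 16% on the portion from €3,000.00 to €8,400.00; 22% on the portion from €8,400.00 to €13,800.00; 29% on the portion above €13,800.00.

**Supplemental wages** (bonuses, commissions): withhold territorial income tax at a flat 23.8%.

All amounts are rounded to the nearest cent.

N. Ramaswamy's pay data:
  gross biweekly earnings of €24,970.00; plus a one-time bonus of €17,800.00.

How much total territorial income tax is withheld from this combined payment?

€9,707.70

Territorial Income Tax: taxable = €24,970.00
  €2,232.00 + 29% × (€24,970.00 − €13,800.00) = €2,232.00 + 29% × €11,170.00 = €5,471.30
Supplemental (23.8% flat on bonus): 23.8% × €17,800.00 = €4,236.40
Total territorial income tax: €5,471.30 + €4,236.40 = €9,707.70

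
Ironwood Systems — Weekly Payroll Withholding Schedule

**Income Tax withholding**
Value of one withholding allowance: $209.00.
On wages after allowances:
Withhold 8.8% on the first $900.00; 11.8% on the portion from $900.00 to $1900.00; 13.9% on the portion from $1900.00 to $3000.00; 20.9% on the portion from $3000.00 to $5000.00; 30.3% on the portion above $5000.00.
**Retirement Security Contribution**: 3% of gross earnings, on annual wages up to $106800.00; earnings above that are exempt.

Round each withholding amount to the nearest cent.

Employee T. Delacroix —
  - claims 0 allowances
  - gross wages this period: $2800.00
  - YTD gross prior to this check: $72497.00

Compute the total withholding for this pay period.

$406.30

Income Tax: taxable = $2800.00
  $197.20 + 13.9% × ($2800.00 − $1900.00) = $197.20 + 13.9% × $900.00 = $322.30
Retirement Security Contribution: 3% × $2800.00 = $84.00
Total: $322.30 + $84.00 = $406.30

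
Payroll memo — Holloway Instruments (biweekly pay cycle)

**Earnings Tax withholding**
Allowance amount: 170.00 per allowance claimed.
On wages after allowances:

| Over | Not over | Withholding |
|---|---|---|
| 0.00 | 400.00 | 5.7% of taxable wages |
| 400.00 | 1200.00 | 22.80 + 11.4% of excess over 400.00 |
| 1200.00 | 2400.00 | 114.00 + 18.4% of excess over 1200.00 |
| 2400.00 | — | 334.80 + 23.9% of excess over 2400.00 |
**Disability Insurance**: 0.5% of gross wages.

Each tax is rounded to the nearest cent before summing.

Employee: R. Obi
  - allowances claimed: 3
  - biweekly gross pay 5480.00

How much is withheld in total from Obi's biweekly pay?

976.43

Earnings Tax: taxable = 5480.00 − 3×170.00 = 4970.00
  334.80 + 23.9% × (4970.00 − 2400.00) = 334.80 + 23.9% × 2570.00 = 949.03
Disability Insurance: 0.5% × 5480.00 = 27.40
Total: 949.03 + 27.40 = 976.43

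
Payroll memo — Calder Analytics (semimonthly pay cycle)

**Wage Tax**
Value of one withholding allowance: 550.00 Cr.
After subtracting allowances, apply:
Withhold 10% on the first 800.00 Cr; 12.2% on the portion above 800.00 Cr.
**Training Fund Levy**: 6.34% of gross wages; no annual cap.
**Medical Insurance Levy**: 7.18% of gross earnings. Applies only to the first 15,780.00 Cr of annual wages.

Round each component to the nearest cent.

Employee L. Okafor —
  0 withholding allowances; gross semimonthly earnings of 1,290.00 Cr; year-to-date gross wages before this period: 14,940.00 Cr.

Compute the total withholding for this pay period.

Wage Tax: taxable = 1,290.00 Cr
  80.00 Cr + 12.2% × (1,290.00 Cr − 800.00 Cr) = 80.00 Cr + 12.2% × 490.00 Cr = 139.78 Cr
Training Fund Levy: 6.34% × 1,290.00 Cr = 81.79 Cr
Medical Insurance Levy: cap 15,780.00 Cr − YTD 14,940.00 Cr = 840.00 Cr subject; 7.18% × 840.00 Cr = 60.31 Cr
Total: 139.78 Cr + 81.79 Cr + 60.31 Cr = 281.88 Cr

281.88 Cr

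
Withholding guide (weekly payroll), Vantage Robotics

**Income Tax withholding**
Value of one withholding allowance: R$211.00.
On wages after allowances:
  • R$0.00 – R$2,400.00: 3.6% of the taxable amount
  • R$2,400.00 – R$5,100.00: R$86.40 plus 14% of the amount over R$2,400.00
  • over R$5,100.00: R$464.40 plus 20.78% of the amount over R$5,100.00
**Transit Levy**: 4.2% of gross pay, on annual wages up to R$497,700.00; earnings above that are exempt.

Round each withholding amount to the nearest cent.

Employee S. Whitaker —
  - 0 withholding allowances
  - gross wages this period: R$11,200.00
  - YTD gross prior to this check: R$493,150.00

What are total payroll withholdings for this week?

R$1,923.08

Income Tax: taxable = R$11,200.00
  R$464.40 + 20.78% × (R$11,200.00 − R$5,100.00) = R$464.40 + 20.78% × R$6,100.00 = R$1,731.98
Transit Levy: cap R$497,700.00 − YTD R$493,150.00 = R$4,550.00 subject; 4.2% × R$4,550.00 = R$191.10
Total: R$1,731.98 + R$191.10 = R$1,923.08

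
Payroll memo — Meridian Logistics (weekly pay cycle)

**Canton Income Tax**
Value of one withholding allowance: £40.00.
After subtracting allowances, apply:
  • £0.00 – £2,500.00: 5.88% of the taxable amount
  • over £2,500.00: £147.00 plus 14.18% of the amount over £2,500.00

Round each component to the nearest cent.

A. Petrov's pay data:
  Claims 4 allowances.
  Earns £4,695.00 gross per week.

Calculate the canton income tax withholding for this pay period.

Canton Income Tax: taxable = £4,695.00 − 4×£40.00 = £4,535.00
  £147.00 + 14.18% × (£4,535.00 − £2,500.00) = £147.00 + 14.18% × £2,035.00 = £435.56

£435.56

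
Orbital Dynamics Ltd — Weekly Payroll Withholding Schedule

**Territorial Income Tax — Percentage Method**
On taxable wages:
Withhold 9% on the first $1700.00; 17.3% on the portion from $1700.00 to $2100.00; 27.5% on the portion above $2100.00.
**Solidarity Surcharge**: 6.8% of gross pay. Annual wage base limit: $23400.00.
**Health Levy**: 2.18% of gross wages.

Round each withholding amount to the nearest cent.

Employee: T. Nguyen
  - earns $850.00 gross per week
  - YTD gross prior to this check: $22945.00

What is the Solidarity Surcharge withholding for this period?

$30.94

Solidarity Surcharge: cap $23400.00 − YTD $22945.00 = $455.00 subject; 6.8% × $455.00 = $30.94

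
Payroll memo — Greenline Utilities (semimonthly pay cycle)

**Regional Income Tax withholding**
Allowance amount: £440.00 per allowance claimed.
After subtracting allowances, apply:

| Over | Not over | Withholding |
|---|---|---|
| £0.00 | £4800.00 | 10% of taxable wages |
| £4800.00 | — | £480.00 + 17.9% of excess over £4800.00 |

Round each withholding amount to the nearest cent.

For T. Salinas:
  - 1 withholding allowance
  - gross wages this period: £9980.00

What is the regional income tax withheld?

Regional Income Tax: taxable = £9980.00 − 1×£440.00 = £9540.00
  £480.00 + 17.9% × (£9540.00 − £4800.00) = £480.00 + 17.9% × £4740.00 = £1328.46

£1328.46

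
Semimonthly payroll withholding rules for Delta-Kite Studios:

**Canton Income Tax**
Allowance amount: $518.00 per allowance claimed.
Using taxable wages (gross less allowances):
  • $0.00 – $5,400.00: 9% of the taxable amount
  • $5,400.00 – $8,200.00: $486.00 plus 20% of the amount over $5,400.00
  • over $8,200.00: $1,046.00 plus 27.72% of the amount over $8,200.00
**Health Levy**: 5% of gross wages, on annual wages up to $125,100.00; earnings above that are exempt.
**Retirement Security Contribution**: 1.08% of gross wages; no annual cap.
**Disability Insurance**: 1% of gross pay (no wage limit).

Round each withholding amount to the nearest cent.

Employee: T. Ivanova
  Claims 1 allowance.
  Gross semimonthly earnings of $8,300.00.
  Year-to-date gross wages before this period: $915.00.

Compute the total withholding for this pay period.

Canton Income Tax: taxable = $8,300.00 − 1×$518.00 = $7,782.00
  $486.00 + 20% × ($7,782.00 − $5,400.00) = $486.00 + 20% × $2,382.00 = $962.40
Health Levy: 5% × $8,300.00 = $415.00
Retirement Security Contribution: 1.08% × $8,300.00 = $89.64
Disability Insurance: 1% × $8,300.00 = $83.00
Total: $962.40 + $415.00 + $89.64 + $83.00 = $1,550.04

$1,550.04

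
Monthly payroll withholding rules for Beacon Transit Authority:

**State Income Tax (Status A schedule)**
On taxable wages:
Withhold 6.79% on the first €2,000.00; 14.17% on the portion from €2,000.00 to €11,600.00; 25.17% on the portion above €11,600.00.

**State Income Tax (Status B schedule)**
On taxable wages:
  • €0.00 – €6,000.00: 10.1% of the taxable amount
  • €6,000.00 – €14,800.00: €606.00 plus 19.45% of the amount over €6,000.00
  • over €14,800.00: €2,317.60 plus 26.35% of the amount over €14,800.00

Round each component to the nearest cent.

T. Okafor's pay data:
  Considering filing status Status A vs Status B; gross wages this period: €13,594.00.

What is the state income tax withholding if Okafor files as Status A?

State Income Tax (Status A): taxable = €13,594.00
  €1,496.12 + 25.17% × (€13,594.00 − €11,600.00) = €1,496.12 + 25.17% × €1,994.00 = €1,998.01

€1,998.01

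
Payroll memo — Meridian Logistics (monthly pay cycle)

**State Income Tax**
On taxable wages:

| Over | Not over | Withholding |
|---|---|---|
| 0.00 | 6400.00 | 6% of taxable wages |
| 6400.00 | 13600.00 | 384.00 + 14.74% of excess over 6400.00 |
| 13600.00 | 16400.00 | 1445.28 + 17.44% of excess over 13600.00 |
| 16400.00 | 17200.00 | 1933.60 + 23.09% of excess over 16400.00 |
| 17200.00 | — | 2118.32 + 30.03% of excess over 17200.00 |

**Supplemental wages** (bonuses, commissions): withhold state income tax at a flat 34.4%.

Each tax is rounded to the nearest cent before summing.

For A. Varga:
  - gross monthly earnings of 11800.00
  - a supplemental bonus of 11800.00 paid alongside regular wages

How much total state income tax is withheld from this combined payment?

5239.16

State Income Tax: taxable = 11800.00
  384.00 + 14.74% × (11800.00 − 6400.00) = 384.00 + 14.74% × 5400.00 = 1179.96
Supplemental (34.4% flat on bonus): 34.4% × 11800.00 = 4059.20
Total state income tax: 1179.96 + 4059.20 = 5239.16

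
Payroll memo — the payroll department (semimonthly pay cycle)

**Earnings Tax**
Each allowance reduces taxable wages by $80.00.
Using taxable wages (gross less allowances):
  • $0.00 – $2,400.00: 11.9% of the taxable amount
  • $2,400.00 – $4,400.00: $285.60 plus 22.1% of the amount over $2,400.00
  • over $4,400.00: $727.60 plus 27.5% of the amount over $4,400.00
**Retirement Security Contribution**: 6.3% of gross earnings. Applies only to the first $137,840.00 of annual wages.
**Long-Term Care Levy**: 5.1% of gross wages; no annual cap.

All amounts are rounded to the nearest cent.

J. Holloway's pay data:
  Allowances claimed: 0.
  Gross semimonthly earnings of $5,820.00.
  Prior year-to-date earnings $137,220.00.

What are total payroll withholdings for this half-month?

$1,453.98

Earnings Tax: taxable = $5,820.00
  $727.60 + 27.5% × ($5,820.00 − $4,400.00) = $727.60 + 27.5% × $1,420.00 = $1,118.10
Retirement Security Contribution: cap $137,840.00 − YTD $137,220.00 = $620.00 subject; 6.3% × $620.00 = $39.06
Long-Term Care Levy: 5.1% × $5,820.00 = $296.82
Total: $1,118.10 + $39.06 + $296.82 = $1,453.98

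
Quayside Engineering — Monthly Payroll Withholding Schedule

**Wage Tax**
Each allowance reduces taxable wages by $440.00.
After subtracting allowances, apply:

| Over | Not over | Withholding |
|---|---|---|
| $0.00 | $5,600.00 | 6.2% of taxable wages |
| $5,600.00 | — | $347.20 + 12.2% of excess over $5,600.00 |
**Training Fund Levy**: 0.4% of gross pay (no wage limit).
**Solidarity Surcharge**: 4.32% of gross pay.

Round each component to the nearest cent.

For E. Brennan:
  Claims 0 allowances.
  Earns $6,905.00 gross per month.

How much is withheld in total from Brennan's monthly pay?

Wage Tax: taxable = $6,905.00
  $347.20 + 12.2% × ($6,905.00 − $5,600.00) = $347.20 + 12.2% × $1,305.00 = $506.41
Training Fund Levy: 0.4% × $6,905.00 = $27.62
Solidarity Surcharge: 4.32% × $6,905.00 = $298.30
Total: $506.41 + $27.62 + $298.30 = $832.33

$832.33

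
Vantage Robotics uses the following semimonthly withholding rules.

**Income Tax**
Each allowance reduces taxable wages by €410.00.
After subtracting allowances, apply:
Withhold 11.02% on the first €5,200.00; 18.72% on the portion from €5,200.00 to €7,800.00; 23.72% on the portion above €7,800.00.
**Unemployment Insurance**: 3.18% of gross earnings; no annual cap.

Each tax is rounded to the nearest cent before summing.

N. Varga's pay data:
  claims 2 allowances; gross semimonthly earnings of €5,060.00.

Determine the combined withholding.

€628.16

Income Tax: taxable = €5,060.00 − 2×€410.00 = €4,240.00
  11.02% × €4,240.00 = €467.25
Unemployment Insurance: 3.18% × €5,060.00 = €160.91
Total: €467.25 + €160.91 = €628.16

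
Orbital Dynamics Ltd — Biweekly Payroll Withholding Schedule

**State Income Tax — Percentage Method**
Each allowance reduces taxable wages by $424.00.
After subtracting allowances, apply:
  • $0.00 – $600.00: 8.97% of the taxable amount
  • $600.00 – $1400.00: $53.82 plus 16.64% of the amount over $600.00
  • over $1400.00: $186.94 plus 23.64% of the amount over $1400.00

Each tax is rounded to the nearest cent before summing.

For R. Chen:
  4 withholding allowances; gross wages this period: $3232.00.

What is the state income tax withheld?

$219.09

State Income Tax: taxable = $3232.00 − 4×$424.00 = $1536.00
  $186.94 + 23.64% × ($1536.00 − $1400.00) = $186.94 + 23.64% × $136.00 = $219.09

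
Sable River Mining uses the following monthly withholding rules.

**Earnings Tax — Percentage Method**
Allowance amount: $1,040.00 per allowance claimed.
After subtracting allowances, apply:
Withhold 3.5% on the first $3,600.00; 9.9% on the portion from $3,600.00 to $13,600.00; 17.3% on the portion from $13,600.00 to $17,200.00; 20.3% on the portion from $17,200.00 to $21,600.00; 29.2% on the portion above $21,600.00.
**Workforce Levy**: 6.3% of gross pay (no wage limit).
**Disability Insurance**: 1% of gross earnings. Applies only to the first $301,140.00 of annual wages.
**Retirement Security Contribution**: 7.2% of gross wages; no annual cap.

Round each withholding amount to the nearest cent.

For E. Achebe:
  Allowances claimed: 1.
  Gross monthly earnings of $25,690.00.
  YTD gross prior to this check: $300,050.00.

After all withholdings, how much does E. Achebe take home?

$18,688.35

Earnings Tax: taxable = $25,690.00 − 1×$1,040.00 = $24,650.00
  $2,632.00 + 29.2% × ($24,650.00 − $21,600.00) = $2,632.00 + 29.2% × $3,050.00 = $3,522.60
Workforce Levy: 6.3% × $25,690.00 = $1,618.47
Disability Insurance: cap $301,140.00 − YTD $300,050.00 = $1,090.00 subject; 1% × $1,090.00 = $10.90
Retirement Security Contribution: 7.2% × $25,690.00 = $1,849.68
Total withheld: $3,522.60 + $1,618.47 + $10.90 + $1,849.68 = $7,001.65
Net pay: $25,690.00 − $7,001.65 = $18,688.35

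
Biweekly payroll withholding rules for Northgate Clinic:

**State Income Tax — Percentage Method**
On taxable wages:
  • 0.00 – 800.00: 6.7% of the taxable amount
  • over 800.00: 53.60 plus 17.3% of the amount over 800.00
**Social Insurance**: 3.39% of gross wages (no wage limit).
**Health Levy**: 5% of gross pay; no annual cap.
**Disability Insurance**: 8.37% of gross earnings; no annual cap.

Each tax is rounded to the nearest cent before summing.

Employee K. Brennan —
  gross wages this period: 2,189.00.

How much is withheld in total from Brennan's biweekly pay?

660.78

State Income Tax: taxable = 2,189.00
  53.60 + 17.3% × (2,189.00 − 800.00) = 53.60 + 17.3% × 1,389.00 = 293.90
Social Insurance: 3.39% × 2,189.00 = 74.21
Health Levy: 5% × 2,189.00 = 109.45
Disability Insurance: 8.37% × 2,189.00 = 183.22
Total: 293.90 + 74.21 + 109.45 + 183.22 = 660.78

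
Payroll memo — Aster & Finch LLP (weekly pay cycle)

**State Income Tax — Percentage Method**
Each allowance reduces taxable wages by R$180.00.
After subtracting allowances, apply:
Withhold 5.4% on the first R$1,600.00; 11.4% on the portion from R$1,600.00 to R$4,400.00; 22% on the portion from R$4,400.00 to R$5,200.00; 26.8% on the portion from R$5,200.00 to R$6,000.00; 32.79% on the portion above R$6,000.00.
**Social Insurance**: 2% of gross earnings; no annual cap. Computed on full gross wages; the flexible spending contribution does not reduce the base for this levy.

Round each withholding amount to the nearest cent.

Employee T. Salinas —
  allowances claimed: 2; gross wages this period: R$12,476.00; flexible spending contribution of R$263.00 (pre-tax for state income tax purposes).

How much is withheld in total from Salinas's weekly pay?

State Income Tax: taxable = R$12,476.00 − R$263.00 − 2×R$180.00 = R$11,853.00
  R$796.00 + 32.79% × (R$11,853.00 − R$6,000.00) = R$796.00 + 32.79% × R$5,853.00 = R$2,715.20
Social Insurance: 2% × R$12,476.00 = R$249.52
Total: R$2,715.20 + R$249.52 = R$2,964.72

R$2,964.72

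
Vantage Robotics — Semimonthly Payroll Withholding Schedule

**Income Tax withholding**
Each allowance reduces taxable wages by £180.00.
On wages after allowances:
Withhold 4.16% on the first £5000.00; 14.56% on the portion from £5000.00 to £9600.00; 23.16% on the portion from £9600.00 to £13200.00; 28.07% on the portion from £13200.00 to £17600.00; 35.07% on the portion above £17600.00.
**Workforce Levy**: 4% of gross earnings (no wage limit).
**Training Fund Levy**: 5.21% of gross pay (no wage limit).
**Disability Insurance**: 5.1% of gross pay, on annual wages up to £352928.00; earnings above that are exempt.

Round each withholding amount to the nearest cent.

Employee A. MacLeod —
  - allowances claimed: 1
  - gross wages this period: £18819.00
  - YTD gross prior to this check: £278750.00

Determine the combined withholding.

£6003.98

Income Tax: taxable = £18819.00 − 1×£180.00 = £18639.00
  £2946.60 + 35.07% × (£18639.00 − £17600.00) = £2946.60 + 35.07% × £1039.00 = £3310.98
Workforce Levy: 4% × £18819.00 = £752.76
Training Fund Levy: 5.21% × £18819.00 = £980.47
Disability Insurance: 5.1% × £18819.00 = £959.77
Total: £3310.98 + £752.76 + £980.47 + £959.77 = £6003.98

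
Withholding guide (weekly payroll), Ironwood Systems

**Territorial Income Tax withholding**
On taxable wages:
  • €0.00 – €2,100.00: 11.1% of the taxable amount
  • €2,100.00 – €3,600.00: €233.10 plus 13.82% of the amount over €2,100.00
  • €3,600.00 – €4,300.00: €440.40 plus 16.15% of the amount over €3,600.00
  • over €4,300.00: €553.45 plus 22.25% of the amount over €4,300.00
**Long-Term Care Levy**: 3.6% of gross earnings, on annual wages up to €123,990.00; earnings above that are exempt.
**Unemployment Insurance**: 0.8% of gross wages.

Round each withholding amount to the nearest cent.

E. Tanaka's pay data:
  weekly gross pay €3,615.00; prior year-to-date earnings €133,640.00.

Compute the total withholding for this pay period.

€471.74

Territorial Income Tax: taxable = €3,615.00
  €440.40 + 16.15% × (€3,615.00 − €3,600.00) = €440.40 + 16.15% × €15.00 = €442.82
Long-Term Care Levy: YTD €133,640.00 ≥ cap €123,990.00 → €0.00
Unemployment Insurance: 0.8% × €3,615.00 = €28.92
Total: €442.82 + €0.00 + €28.92 = €471.74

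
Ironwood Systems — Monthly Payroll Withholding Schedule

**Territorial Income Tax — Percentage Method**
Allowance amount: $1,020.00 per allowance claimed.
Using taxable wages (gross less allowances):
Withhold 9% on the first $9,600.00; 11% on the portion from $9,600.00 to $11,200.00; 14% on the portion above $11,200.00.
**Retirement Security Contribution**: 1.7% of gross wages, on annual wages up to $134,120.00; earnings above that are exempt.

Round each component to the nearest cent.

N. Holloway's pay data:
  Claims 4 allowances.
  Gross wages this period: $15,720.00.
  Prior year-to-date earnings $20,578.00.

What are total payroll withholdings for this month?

$1,368.84

Territorial Income Tax: taxable = $15,720.00 − 4×$1,020.00 = $11,640.00
  $1,040.00 + 14% × ($11,640.00 − $11,200.00) = $1,040.00 + 14% × $440.00 = $1,101.60
Retirement Security Contribution: 1.7% × $15,720.00 = $267.24
Total: $1,101.60 + $267.24 = $1,368.84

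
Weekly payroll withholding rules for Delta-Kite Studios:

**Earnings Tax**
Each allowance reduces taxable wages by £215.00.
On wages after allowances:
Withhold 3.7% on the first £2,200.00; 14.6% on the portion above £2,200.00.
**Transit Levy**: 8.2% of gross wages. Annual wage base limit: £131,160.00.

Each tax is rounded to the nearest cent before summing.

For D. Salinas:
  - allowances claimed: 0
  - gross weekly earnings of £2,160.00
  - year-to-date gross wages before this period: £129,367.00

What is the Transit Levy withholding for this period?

£147.03

Transit Levy: cap £131,160.00 − YTD £129,367.00 = £1,793.00 subject; 8.2% × £1,793.00 = £147.03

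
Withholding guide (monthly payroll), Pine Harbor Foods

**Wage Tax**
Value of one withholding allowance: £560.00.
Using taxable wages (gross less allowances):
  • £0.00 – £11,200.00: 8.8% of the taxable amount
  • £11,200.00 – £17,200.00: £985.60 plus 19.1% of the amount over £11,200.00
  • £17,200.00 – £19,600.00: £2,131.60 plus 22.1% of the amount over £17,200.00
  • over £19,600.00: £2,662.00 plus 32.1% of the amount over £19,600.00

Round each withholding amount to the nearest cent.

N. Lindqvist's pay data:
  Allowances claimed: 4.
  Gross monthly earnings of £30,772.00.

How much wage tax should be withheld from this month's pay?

Wage Tax: taxable = £30,772.00 − 4×£560.00 = £28,532.00
  £2,662.00 + 32.1% × (£28,532.00 − £19,600.00) = £2,662.00 + 32.1% × £8,932.00 = £5,529.17

£5,529.17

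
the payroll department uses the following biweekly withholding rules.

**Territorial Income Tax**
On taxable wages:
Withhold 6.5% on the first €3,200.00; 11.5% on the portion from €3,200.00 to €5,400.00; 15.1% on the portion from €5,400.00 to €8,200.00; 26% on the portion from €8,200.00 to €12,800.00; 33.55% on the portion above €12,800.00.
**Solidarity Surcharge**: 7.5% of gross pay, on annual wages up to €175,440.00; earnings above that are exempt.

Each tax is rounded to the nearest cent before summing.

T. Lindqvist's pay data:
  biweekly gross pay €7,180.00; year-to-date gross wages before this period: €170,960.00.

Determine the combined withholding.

Territorial Income Tax: taxable = €7,180.00
  €461.00 + 15.1% × (€7,180.00 − €5,400.00) = €461.00 + 15.1% × €1,780.00 = €729.78
Solidarity Surcharge: cap €175,440.00 − YTD €170,960.00 = €4,480.00 subject; 7.5% × €4,480.00 = €336.00
Total: €729.78 + €336.00 = €1,065.78

€1,065.78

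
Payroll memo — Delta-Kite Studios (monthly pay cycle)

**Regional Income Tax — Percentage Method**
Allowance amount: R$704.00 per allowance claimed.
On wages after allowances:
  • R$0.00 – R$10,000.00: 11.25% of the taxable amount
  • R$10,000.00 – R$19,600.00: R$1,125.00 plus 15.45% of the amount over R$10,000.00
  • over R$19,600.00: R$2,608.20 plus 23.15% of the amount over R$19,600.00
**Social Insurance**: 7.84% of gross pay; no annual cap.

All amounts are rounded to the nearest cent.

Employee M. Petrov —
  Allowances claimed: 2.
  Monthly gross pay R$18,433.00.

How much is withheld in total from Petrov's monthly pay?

R$3,655.51

Regional Income Tax: taxable = R$18,433.00 − 2×R$704.00 = R$17,025.00
  R$1,125.00 + 15.45% × (R$17,025.00 − R$10,000.00) = R$1,125.00 + 15.45% × R$7,025.00 = R$2,210.36
Social Insurance: 7.84% × R$18,433.00 = R$1,445.15
Total: R$2,210.36 + R$1,445.15 = R$3,655.51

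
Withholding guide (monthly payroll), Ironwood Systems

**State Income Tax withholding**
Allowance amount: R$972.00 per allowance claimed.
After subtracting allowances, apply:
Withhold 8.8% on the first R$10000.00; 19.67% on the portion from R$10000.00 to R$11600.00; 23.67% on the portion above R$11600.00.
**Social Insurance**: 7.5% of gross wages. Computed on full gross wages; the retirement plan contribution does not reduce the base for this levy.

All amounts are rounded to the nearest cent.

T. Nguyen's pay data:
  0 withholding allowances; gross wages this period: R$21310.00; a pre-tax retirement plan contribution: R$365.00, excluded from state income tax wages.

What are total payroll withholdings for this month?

R$5004.93

State Income Tax: taxable = R$21310.00 − R$365.00 = R$20945.00
  R$1194.72 + 23.67% × (R$20945.00 − R$11600.00) = R$1194.72 + 23.67% × R$9345.00 = R$3406.68
Social Insurance: 7.5% × R$21310.00 = R$1598.25
Total: R$3406.68 + R$1598.25 = R$5004.93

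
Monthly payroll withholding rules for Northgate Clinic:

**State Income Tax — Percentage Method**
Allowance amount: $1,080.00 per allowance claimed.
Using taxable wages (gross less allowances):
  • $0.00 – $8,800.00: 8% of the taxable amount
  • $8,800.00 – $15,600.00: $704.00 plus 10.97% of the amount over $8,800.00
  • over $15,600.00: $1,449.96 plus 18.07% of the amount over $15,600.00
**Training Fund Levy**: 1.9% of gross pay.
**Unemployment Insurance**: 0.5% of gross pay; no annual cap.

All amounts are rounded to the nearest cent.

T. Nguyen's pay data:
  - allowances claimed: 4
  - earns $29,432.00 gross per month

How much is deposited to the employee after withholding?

$25,556.85

State Income Tax: taxable = $29,432.00 − 4×$1,080.00 = $25,112.00
  $1,449.96 + 18.07% × ($25,112.00 − $15,600.00) = $1,449.96 + 18.07% × $9,512.00 = $3,168.78
Training Fund Levy: 1.9% × $29,432.00 = $559.21
Unemployment Insurance: 0.5% × $29,432.00 = $147.16
Total withheld: $3,168.78 + $559.21 + $147.16 = $3,875.15
Net pay: $29,432.00 − $3,875.15 = $25,556.85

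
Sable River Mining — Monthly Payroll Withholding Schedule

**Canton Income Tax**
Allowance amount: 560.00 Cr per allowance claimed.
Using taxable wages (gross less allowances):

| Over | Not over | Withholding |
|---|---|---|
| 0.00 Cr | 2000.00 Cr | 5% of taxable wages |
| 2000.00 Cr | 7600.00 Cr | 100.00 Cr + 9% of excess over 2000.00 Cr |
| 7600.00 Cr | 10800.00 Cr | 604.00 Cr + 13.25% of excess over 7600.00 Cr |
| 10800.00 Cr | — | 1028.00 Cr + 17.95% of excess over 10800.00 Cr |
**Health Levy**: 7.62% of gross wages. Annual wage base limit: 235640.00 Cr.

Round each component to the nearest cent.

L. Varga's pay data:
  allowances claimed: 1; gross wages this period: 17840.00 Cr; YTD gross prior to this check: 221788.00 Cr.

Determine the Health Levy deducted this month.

Health Levy: cap 235640.00 Cr − YTD 221788.00 Cr = 13852.00 Cr subject; 7.62% × 13852.00 Cr = 1055.52 Cr

1055.52 Cr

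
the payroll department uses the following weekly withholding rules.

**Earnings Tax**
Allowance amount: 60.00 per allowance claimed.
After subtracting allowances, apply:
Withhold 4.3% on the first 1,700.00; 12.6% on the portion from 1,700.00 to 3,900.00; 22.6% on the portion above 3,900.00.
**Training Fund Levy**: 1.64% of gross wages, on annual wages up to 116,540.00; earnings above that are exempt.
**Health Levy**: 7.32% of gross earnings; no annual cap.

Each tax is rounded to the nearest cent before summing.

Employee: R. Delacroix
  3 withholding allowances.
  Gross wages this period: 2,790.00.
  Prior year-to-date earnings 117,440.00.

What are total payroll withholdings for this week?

391.99

Earnings Tax: taxable = 2,790.00 − 3×60.00 = 2,610.00
  73.10 + 12.6% × (2,610.00 − 1,700.00) = 73.10 + 12.6% × 910.00 = 187.76
Training Fund Levy: YTD 117,440.00 ≥ cap 116,540.00 → 0.00
Health Levy: 7.32% × 2,790.00 = 204.23
Total: 187.76 + 0.00 + 204.23 = 391.99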